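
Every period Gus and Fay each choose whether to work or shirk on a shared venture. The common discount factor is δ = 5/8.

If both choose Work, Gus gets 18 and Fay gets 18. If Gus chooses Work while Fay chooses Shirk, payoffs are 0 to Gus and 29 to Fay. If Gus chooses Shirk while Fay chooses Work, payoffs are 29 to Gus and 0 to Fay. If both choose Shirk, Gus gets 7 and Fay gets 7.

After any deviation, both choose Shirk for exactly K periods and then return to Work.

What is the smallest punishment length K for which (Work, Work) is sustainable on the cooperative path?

2

Need Σ_{k=1}^{K} δ^k ≥ (29−18)/(18−7) = 1.0000 at δ = 5/8.
At K = 1 the sum is 0.6250 < 1.0000; at K = 2 it is 1.0156 ≥ 1.0000.
So the minimum punishment length is K = 2.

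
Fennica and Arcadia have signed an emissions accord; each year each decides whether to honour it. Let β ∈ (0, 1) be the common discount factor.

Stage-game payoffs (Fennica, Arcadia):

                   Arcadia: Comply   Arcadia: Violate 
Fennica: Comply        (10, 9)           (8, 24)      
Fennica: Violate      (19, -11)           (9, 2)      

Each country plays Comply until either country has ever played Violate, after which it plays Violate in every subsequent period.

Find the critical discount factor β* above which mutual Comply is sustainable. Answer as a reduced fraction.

For Fennica: deviation gain 19−10 = 9, per-period punishment loss 10−9 = 1. IC gives β ≥ 9/10.
For Arcadia: gain 15, loss 7 per period, so β ≥ 15/22.
The tighter constraint is Fennica's, so cooperation needs β ≥ 9/10.

9/10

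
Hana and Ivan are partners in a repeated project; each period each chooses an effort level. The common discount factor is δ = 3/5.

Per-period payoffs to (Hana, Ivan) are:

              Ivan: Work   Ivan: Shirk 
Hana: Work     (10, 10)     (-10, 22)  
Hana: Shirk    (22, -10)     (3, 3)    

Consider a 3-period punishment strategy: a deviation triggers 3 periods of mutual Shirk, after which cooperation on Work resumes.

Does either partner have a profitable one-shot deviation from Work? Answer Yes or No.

IC: δ+…+δ^3 ≥ (22−10)/(10−3) = 12/7.
At δ = 3/5: partial sum = 1.1760 < 1.7143. Cooperation not sustainable.

Yes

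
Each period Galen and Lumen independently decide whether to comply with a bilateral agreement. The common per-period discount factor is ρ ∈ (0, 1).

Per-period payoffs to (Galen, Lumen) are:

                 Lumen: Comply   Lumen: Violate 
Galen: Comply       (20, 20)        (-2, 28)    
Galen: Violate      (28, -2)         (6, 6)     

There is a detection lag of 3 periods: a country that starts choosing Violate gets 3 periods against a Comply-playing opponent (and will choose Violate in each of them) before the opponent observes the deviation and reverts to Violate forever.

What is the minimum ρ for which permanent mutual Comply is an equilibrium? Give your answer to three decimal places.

Deviating for the 3 undetected periods gains 28−20 = 8 per period over cooperation, then loses 20−6 = 14 per period forever once punishment starts.
Gain: 8(1 + ρ + … + ρ^2); loss: 14·ρ^3/(1−ρ).
No profitable deviation ⇔ 8(1−ρ^3) ≤ 14·ρ^3, i.e. ρ^3 ≥ 8/(8+14) = 4/11.
Hence ρ ≥ (4/11)^(1/3) ≈ 0.714.

0.714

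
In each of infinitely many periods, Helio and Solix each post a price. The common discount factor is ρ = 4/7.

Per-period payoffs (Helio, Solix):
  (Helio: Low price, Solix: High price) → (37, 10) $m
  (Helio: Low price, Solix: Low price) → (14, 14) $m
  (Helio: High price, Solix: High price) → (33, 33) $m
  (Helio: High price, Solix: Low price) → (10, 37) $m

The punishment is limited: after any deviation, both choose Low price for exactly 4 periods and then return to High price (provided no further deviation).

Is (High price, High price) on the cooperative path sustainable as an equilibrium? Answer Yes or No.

IC: ρ+…+ρ^4 ≥ (37−33)/(33−14) = 4/19.
At ρ = 4/7: partial sum = 1.1912 ≥ 0.2105. Cooperation sustainable.

Yes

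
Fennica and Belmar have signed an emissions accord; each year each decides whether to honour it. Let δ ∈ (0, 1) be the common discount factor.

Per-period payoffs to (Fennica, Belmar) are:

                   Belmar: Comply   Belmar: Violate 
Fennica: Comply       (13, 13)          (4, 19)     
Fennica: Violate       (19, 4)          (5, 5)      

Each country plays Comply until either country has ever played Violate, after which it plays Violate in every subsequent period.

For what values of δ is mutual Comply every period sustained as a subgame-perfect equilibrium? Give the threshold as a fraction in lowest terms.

One-period gain from deviating is 19 − 13 = 6. The loss is 13 − 5 = 8 in every subsequent period, with present value 8·δ/(1−δ).
Deviation is unprofitable when 8·δ/(1−δ) ≥ 6, i.e. δ/(1−δ) ≥ 3/4.
Equivalently δ ≥ 6/(6+8) = 3/7.

3/7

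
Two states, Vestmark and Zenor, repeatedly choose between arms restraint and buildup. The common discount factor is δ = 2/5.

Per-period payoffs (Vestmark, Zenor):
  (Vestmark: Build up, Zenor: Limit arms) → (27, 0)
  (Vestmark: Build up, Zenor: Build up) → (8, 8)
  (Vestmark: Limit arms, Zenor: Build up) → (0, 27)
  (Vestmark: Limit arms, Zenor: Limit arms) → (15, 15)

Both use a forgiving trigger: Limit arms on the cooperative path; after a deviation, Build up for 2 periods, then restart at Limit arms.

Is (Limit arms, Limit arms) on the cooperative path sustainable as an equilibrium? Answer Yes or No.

IC: δ+…+δ^2 ≥ (27−15)/(15−8) = 12/7.
At δ = 2/5: partial sum = 0.5600 < 1.7143. Cooperation not sustainable.

No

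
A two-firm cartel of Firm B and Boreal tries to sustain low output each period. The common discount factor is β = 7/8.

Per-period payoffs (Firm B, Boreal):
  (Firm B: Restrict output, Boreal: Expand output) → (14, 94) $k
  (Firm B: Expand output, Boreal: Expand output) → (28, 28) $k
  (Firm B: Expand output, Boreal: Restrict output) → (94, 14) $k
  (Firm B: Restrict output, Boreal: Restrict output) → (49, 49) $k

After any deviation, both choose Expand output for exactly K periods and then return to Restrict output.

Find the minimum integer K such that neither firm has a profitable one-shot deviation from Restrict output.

No profitable deviation requires (49−28)(β+…+β^K) ≥ 94−49, i.e. β+…+β^K ≥ 15/7 ≈ 2.1429.
With β = 7/8, the partial sums are K=1: 0.8750, K=2: 1.6406, K=3: 2.3105.
K = 3 is the first length at which the sum reaches 2.1429.

3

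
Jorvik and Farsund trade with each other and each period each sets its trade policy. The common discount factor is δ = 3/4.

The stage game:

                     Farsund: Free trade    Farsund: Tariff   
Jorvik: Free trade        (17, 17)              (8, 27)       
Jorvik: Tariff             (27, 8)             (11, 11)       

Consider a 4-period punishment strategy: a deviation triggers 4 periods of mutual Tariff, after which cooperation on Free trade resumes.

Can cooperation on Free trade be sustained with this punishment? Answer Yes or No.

A one-shot deviation gives 27 now, then 11 for 4 periods, then back to 17.
Gain from deviating: (27−17) today; loss: (17−11) in each of the next 4 periods.
No-deviation condition: (17−11)(δ+…+δ^4) ≥ 27−17, i.e. δ+…+δ^4 ≥ 5/3.
At δ = 3/4: δ+…+δ^4 = 2.0508 ≥ 1.6667.
So cooperation is sustainable.

Yes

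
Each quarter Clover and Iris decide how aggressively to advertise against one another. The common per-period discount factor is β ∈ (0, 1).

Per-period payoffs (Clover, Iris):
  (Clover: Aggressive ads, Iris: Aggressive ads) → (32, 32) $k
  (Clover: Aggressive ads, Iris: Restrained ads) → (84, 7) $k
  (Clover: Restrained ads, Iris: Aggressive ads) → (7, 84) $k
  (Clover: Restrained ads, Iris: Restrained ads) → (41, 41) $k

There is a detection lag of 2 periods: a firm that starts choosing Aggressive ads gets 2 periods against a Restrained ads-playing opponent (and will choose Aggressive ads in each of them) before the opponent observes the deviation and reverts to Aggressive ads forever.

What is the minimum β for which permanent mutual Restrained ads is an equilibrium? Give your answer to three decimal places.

0.909

Deviating for the 2 undetected periods gains 84−41 = 43 per period over cooperation, then loses 41−32 = 9 per period forever once punishment starts.
Gain: 43(1 + β + … + β^1); loss: 9·β^2/(1−β).
No profitable deviation ⇔ 43(1−β^2) ≤ 9·β^2, i.e. β^2 ≥ 43/(43+9) = 43/52.
Hence β ≥ (43/52)^(1/2) ≈ 0.909.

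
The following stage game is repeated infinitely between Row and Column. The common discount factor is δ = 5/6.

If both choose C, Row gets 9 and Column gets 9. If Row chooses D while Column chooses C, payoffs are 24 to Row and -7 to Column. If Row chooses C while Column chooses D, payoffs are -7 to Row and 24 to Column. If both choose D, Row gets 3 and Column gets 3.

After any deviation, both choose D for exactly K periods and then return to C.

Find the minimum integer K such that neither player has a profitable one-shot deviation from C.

4

No profitable deviation requires (9−3)(δ+…+δ^K) ≥ 24−9, i.e. δ+…+δ^K ≥ 5/2 ≈ 2.5000.
With δ = 5/6, the partial sums are K=1: 0.8333, K=2: 1.5278, K=3: 2.1065, K=4: 2.5887.
K = 4 is the first length at which the sum reaches 2.5000.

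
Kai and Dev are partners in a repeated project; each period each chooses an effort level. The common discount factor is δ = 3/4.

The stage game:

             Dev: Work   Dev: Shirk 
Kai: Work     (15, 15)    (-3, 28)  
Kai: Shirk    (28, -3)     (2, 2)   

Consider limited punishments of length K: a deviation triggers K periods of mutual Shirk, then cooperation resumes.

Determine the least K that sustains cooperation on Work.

2

Need Σ_{k=1}^{K} δ^k ≥ (28−15)/(15−2) = 1.0000 at δ = 3/4.
At K = 1 the sum is 0.7500 < 1.0000; at K = 2 it is 1.3125 ≥ 1.0000.
So the minimum punishment length is K = 2.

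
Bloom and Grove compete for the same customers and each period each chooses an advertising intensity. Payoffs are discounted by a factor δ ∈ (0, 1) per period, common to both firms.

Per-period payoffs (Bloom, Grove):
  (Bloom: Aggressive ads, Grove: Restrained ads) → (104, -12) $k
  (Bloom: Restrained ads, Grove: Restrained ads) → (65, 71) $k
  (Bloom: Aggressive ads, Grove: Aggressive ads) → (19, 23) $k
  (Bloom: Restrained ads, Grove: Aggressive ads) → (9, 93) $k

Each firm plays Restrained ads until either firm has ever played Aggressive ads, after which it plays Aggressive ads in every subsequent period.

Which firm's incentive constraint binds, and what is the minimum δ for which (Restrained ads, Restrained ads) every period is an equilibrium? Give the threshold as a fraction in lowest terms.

Bloom; δ ≥ 39/85

Bloom's threshold: (104−65)/(104−19) = 39/85.
Grove's threshold: (93−71)/(93−23) = 11/35.
39/85 > 11/35, so Bloom binds and δ* = 39/85.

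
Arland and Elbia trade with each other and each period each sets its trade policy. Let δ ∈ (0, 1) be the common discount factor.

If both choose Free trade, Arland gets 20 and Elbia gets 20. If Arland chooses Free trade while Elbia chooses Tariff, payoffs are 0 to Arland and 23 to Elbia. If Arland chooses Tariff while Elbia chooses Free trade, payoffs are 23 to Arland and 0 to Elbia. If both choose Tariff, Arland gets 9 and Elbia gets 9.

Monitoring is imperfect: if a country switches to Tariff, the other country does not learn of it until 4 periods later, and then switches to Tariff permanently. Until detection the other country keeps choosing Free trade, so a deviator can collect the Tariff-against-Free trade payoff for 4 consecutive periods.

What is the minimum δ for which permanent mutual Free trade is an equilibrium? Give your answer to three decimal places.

A deviator earns 23 for 4 periods, then 9 forever; cooperating earns 20 forever. Multiplying the IC by (1−δ):
20 ≥ 23(1−δ^4) + 9δ^4, so 14·δ^4 ≥ 3 and δ^4 ≥ 3/14.
δ ≥ (3/14)^(1/4) ≈ 0.680.

0.680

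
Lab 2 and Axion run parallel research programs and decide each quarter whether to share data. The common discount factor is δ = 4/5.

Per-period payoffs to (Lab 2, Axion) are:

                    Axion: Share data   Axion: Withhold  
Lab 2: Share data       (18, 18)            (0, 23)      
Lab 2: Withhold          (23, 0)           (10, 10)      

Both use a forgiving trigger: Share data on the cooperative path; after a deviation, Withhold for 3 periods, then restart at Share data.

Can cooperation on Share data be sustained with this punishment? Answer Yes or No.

Yes

IC: δ+…+δ^3 ≥ (23−18)/(18−10) = 5/8.
At δ = 4/5: partial sum = 1.9520 ≥ 0.6250. Cooperation sustainable.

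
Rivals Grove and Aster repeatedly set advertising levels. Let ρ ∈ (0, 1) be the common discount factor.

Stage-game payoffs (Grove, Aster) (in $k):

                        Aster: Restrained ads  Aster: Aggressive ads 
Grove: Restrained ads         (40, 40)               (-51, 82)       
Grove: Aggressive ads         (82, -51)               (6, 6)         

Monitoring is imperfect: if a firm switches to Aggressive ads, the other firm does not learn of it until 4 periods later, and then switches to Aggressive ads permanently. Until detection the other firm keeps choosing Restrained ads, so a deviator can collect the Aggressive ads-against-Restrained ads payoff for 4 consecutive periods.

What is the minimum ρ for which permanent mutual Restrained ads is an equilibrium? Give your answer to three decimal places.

0.862

The best deviation is to choose Aggressive ads for all 4 undetected periods, earning 82 each, then 6 forever once detected.
Deviation value: 82(1−ρ^4)/(1−ρ) + 6ρ^4/(1−ρ); cooperation value: 40/(1−ρ).
IC: 40 ≥ 82(1−ρ^4) + 6ρ^4 = 82 − 76ρ^4.
So ρ^4 ≥ 42/76 = 21/38, giving ρ ≥ (21/38)^(1/4) ≈ 0.862.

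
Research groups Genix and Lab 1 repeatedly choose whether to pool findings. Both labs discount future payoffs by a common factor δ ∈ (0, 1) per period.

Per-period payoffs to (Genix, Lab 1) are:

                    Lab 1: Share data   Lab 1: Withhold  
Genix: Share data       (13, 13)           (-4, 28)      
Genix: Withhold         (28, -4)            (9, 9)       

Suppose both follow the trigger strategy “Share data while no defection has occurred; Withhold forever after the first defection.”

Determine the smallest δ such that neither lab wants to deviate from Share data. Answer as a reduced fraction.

13/(1−δ) ≥ 28 + 9δ/(1−δ)
13 ≥ 28 − 19δ
δ ≥ 15/19.

15/19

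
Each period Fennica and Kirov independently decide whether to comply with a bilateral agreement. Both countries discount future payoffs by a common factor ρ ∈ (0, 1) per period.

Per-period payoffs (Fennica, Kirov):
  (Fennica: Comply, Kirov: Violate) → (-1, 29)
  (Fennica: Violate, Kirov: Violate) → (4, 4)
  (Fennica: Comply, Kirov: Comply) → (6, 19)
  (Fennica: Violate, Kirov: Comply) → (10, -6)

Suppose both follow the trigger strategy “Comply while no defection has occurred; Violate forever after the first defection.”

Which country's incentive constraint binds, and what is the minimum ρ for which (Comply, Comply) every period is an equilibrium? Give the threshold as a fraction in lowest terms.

For Fennica: deviation gain 10−6 = 4, per-period punishment loss 6−4 = 2. IC gives ρ ≥ 4/6 = 2/3.
For Kirov: gain 10, loss 15 per period, so ρ ≥ 10/25 = 2/5.
The tighter constraint is Fennica's, so cooperation needs ρ ≥ 2/3.

Fennica; ρ ≥ 2/3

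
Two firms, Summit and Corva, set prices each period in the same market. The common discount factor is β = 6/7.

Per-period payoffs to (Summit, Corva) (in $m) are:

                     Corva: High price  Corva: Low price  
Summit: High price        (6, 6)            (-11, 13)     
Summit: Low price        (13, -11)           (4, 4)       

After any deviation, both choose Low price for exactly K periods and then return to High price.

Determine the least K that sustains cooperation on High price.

No profitable deviation requires (6−4)(β+…+β^K) ≥ 13−6, i.e. β+…+β^K ≥ 7/2 ≈ 3.5000.
With β = 6/7, the partial sums are K=1: 0.8571, K=2: 1.5918, K=3: 2.2216, K=4: 2.7613, K=5: 3.2240, K=6: 3.6206.
K = 6 is the first length at which the sum reaches 3.5000.

6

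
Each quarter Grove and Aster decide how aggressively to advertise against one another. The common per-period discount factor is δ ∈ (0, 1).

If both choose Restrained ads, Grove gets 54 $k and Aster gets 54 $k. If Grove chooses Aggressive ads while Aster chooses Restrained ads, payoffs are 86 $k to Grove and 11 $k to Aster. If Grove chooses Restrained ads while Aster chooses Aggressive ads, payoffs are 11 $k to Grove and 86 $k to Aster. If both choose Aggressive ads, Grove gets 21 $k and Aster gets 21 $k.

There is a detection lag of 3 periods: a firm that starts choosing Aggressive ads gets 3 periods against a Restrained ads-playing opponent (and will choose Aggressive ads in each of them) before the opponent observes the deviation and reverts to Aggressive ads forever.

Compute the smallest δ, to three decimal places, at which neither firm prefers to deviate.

The best deviation is to choose Aggressive ads for all 3 undetected periods, earning 86 each, then 21 forever once detected.
Deviation value: 86(1−δ^3)/(1−δ) + 21δ^3/(1−δ); cooperation value: 54/(1−δ).
IC: 54 ≥ 86(1−δ^3) + 21δ^3 = 86 − 65δ^3.
So δ^3 ≥ 32/65, giving δ ≥ (32/65)^(1/3) ≈ 0.790.

0.790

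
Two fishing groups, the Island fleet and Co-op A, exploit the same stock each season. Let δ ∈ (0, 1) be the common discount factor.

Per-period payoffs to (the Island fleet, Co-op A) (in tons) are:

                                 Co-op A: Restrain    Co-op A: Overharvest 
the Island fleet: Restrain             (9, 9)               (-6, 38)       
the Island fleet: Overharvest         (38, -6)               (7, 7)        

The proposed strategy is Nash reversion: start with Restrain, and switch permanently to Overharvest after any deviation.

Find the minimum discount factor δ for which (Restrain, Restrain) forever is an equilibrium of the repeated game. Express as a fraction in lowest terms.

29/31

Under grim trigger the critical discount factor is (T−C)/(T−P) with T = 38, C = 9, P = 7.
δ* = (38−9)/(38−7) = 29/31.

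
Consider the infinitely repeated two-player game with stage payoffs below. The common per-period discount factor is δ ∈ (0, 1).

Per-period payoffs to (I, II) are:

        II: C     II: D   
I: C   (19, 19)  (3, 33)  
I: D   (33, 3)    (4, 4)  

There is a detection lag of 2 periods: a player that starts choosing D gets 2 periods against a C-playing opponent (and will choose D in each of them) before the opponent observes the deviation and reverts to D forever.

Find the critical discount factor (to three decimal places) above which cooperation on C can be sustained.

A deviator earns 33 for 2 periods, then 4 forever; cooperating earns 19 forever. Multiplying the IC by (1−δ):
19 ≥ 33(1−δ^2) + 4δ^2, so 29·δ^2 ≥ 14 and δ^2 ≥ 14/29.
δ ≥ (14/29)^(1/2) ≈ 0.695.

0.695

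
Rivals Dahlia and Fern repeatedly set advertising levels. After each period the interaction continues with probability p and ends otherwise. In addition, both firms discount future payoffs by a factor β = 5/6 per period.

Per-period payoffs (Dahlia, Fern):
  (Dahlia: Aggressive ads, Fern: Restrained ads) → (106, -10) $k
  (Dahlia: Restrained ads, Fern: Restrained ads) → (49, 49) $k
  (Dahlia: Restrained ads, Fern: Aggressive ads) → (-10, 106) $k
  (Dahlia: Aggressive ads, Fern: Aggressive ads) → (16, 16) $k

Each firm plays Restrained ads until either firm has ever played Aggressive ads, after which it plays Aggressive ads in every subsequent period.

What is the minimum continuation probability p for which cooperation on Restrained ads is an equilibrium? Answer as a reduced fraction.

With continuation probability p and discount β, the effective per-period discount factor is βp.
Grim-trigger IC: βp ≥ (106−49)/(106−16) = 19/30.
So p ≥ (19/30)/(5/6) = 19/25.

19/25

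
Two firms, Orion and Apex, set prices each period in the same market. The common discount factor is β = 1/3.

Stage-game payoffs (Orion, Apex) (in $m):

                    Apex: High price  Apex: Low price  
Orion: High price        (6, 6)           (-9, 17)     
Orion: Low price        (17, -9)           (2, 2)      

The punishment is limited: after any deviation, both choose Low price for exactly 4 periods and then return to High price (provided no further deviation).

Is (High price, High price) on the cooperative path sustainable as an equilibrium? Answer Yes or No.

Comparing payoff streams over the 5 periods until play realigns: cooperate → 6(1+β+…+β^4); deviate → 17 + 2(β+…+β^4).
Cooperation is sustained iff (6−2)(β+…+β^4) ≥ 17−6.
β+…+β^4 = 1/3·(1−(1/3)^4)/(1−1/3) = 0.4938, and (17−6)/(6−2) = 2.7500.
0.4938 < 2.7500, so cooperation is not sustainable.

No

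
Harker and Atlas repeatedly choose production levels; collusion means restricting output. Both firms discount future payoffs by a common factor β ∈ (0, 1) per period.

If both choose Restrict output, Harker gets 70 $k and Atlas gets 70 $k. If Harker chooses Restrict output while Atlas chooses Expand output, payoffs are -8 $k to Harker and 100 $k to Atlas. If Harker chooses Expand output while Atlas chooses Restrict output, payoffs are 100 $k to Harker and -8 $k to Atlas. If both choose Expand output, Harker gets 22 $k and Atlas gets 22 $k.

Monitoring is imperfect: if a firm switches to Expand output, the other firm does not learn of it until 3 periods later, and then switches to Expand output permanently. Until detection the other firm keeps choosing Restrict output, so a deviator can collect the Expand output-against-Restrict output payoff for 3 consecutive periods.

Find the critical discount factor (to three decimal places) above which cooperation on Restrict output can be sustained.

The best deviation is to choose Expand output for all 3 undetected periods, earning 100 each, then 22 forever once detected.
Deviation value: 100(1−β^3)/(1−β) + 22β^3/(1−β); cooperation value: 70/(1−β).
IC: 70 ≥ 100(1−β^3) + 22β^3 = 100 − 78β^3.
So β^3 ≥ 30/78 = 5/13, giving β ≥ (5/13)^(1/3) ≈ 0.727.

0.727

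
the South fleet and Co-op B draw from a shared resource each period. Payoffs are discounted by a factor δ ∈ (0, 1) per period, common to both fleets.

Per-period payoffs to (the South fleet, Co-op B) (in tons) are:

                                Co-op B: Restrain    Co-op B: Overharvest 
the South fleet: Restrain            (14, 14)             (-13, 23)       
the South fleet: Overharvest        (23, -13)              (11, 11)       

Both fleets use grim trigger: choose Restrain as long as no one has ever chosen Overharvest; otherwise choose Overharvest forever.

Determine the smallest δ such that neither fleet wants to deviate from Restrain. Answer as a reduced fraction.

One-period gain from deviating is 23 − 14 = 9. The loss is 14 − 11 = 3 in every subsequent period, with present value 3·δ/(1−δ).
Deviation is unprofitable when 3·δ/(1−δ) ≥ 9, i.e. δ/(1−δ) ≥ 3.
Equivalently δ ≥ 9/(9+3) = 3/4.

3/4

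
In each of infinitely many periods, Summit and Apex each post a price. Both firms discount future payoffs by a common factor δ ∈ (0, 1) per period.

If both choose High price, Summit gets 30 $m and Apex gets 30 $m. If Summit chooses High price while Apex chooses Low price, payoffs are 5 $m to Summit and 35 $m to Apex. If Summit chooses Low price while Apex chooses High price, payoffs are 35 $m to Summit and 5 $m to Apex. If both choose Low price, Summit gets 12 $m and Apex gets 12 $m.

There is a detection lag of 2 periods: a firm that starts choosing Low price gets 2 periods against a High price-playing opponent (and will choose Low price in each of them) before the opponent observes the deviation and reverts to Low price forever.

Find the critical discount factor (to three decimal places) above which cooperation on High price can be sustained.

The best deviation is to choose Low price for all 2 undetected periods, earning 35 each, then 12 forever once detected.
Deviation value: 35(1−δ^2)/(1−δ) + 12δ^2/(1−δ); cooperation value: 30/(1−δ).
IC: 30 ≥ 35(1−δ^2) + 12δ^2 = 35 − 23δ^2.
So δ^2 ≥ 5/23, giving δ ≥ (5/23)^(1/2) ≈ 0.466.

0.466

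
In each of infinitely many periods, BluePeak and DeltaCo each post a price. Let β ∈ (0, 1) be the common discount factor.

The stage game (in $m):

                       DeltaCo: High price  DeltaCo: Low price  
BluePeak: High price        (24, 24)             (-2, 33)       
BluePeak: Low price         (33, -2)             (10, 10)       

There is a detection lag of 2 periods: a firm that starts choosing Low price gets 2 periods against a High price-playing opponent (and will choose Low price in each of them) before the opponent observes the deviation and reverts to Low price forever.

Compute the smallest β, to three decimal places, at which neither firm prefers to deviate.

Deviating for the 2 undetected periods gains 33−24 = 9 per period over cooperation, then loses 24−10 = 14 per period forever once punishment starts.
Gain: 9(1 + β + … + β^1); loss: 14·β^2/(1−β).
No profitable deviation ⇔ 9(1−β^2) ≤ 14·β^2, i.e. β^2 ≥ 9/(9+14) = 9/23.
Hence β ≥ (9/23)^(1/2) ≈ 0.626.

0.626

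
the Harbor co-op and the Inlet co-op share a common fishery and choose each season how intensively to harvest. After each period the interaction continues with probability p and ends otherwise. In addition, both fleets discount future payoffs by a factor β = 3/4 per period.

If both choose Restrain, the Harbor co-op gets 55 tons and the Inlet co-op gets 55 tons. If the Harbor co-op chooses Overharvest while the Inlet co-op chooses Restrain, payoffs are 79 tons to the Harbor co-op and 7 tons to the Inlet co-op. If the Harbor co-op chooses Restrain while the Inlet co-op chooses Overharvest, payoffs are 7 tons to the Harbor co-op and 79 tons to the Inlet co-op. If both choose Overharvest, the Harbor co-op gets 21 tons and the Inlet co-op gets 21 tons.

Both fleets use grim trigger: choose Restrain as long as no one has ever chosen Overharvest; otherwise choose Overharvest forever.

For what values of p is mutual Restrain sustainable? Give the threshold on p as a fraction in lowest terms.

16/29

With continuation probability p and discount β, the effective per-period discount factor is βp.
Grim-trigger IC: βp ≥ (79−55)/(79−21) = 12/29.
So p ≥ (12/29)/(3/4) = 16/29.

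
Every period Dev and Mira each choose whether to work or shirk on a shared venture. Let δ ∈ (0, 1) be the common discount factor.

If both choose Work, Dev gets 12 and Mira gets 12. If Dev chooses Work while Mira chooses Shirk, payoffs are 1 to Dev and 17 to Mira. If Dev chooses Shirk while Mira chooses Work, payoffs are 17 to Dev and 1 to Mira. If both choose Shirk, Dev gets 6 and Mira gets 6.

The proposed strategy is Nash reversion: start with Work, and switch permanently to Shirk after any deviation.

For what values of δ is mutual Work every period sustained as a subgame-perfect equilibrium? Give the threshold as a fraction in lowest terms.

5/11

12/(1−δ) ≥ 17 + 6δ/(1−δ)
12 ≥ 17 − 11δ
δ ≥ 5/11.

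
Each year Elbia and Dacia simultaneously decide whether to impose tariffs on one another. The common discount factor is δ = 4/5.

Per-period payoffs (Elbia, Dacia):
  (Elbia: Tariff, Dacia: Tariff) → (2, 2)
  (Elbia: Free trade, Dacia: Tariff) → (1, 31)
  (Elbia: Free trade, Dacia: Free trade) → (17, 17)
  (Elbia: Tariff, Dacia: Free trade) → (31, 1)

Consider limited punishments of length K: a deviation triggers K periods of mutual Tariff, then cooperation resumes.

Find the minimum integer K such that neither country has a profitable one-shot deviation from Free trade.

2

No profitable deviation requires (17−2)(δ+…+δ^K) ≥ 31−17, i.e. δ+…+δ^K ≥ 14/15 ≈ 0.9333.
With δ = 4/5, the partial sums are K=1: 0.8000, K=2: 1.4400.
K = 2 is the first length at which the sum reaches 0.9333.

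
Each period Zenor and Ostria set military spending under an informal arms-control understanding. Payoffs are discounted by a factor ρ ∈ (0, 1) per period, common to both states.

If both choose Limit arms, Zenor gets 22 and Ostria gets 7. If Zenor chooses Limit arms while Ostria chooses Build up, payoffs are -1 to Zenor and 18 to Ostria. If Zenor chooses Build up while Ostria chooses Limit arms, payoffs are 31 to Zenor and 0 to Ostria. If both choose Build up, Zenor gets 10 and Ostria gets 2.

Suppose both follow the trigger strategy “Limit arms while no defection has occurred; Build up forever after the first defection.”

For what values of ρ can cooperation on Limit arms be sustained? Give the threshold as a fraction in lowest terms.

11/16

Zenor: cooperation gives 22 each period; deviation gives 31 once then 10 forever.
  22/(1−ρ) ≥ 31 + 10ρ/(1−ρ) ⇒ ρ ≥ 9/21 = 3/7.
Ostria: cooperation gives 7 each period; deviation gives 18 once then 2 forever.
  ρ ≥ 11/16.
Both must hold, so the binding constraint is Ostria's: ρ ≥ 11/16.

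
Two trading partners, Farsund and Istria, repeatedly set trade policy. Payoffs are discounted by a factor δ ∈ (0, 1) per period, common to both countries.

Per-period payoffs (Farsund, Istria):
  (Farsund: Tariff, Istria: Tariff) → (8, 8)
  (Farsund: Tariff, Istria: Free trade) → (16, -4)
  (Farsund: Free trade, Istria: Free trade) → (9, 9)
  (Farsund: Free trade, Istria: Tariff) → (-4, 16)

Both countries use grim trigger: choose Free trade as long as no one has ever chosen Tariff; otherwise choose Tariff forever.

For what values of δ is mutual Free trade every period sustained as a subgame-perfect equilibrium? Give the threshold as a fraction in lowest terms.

7/8

Cooperation forever yields 9 each period: 9/(1−δ).
Deviating yields 16 once, then 8 forever: 16 + 8δ/(1−δ).
No profitable deviation requires 9/(1−δ) ≥ 16 + 8δ/(1−δ).
Multiplying by (1−δ): 9 ≥ 16(1−δ) + 8δ = 16 − 8δ.
So 8δ ≥ 7, i.e. δ ≥ 7/8.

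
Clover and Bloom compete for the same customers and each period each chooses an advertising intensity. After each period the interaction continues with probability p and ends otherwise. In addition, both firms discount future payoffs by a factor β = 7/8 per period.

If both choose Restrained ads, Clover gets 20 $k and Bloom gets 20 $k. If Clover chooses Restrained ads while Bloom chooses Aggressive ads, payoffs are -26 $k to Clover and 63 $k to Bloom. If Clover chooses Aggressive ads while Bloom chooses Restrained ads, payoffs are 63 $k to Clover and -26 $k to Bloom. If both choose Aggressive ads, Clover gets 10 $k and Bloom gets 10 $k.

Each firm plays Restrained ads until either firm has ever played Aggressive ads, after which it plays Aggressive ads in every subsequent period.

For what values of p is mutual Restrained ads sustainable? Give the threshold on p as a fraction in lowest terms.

344/371

With continuation probability p and discount β, the effective per-period discount factor is βp.
Grim-trigger IC: βp ≥ (63−20)/(63−10) = 43/53.
So p ≥ (43/53)/(7/8) = 344/371.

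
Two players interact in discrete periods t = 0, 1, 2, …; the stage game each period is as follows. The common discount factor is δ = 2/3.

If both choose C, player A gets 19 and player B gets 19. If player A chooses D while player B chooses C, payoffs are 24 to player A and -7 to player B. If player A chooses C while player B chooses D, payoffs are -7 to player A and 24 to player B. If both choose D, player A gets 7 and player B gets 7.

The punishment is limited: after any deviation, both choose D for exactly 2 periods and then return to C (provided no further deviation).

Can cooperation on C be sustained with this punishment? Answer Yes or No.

A one-shot deviation gives 24 now, then 7 for 2 periods, then back to 19.
Gain from deviating: (24−19) today; loss: (19−7) in each of the next 2 periods.
No-deviation condition: (19−7)(δ+…+δ^2) ≥ 24−19, i.e. δ+…+δ^2 ≥ 5/12.
At δ = 2/3: δ+…+δ^2 = 1.1111 ≥ 0.4167.
So cooperation is sustainable.

Yes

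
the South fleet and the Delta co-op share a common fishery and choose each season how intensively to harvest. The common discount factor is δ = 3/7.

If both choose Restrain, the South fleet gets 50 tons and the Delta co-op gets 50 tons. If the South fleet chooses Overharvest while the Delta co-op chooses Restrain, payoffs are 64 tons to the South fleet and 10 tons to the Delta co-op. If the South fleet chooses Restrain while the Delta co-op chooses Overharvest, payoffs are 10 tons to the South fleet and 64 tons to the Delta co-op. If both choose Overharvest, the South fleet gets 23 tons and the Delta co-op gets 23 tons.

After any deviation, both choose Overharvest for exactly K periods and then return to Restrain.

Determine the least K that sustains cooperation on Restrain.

2

No profitable deviation requires (50−23)(δ+…+δ^K) ≥ 64−50, i.e. δ+…+δ^K ≥ 14/27 ≈ 0.5185.
With δ = 3/7, the partial sums are K=1: 0.4286, K=2: 0.6122.
K = 2 is the first length at which the sum reaches 0.5185.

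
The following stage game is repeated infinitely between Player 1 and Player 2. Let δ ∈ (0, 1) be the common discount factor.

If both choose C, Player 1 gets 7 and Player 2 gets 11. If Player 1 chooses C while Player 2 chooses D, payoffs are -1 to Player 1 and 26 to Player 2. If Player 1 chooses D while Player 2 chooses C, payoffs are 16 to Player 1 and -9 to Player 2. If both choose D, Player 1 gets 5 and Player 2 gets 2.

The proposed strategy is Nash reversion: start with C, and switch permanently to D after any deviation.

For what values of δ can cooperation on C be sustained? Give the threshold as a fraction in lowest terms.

9/11

Player 1: cooperation gives 7 each period; deviation gives 16 once then 5 forever.
  7/(1−δ) ≥ 16 + 5δ/(1−δ) ⇒ δ ≥ 9/11.
Player 2: cooperation gives 11 each period; deviation gives 26 once then 2 forever.
  δ ≥ 15/24 = 5/8.
Both must hold, so the binding constraint is Player 1's: δ ≥ 9/11.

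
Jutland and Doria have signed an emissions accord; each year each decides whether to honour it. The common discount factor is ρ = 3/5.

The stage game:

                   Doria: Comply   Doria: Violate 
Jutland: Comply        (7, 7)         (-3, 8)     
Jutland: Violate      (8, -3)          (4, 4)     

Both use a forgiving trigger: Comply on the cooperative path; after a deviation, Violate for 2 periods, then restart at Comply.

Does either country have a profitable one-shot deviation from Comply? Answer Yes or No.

No

IC: ρ+…+ρ^2 ≥ (8−7)/(7−4) = 1/3.
At ρ = 3/5: partial sum = 0.9600 ≥ 0.3333. Cooperation sustainable.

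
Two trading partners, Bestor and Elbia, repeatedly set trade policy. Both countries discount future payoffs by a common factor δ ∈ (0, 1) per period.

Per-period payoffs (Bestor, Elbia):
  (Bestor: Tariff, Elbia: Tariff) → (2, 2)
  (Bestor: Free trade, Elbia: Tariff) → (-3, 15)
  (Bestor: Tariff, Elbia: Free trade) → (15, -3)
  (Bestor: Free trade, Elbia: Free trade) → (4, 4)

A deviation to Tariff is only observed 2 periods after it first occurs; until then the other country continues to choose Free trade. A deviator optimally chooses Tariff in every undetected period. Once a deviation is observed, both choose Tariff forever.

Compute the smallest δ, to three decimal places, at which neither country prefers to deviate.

The best deviation is to choose Tariff for all 2 undetected periods, earning 15 each, then 2 forever once detected.
Deviation value: 15(1−δ^2)/(1−δ) + 2δ^2/(1−δ); cooperation value: 4/(1−δ).
IC: 4 ≥ 15(1−δ^2) + 2δ^2 = 15 − 13δ^2.
So δ^2 ≥ 11/13, giving δ ≥ (11/13)^(1/2) ≈ 0.920.

0.920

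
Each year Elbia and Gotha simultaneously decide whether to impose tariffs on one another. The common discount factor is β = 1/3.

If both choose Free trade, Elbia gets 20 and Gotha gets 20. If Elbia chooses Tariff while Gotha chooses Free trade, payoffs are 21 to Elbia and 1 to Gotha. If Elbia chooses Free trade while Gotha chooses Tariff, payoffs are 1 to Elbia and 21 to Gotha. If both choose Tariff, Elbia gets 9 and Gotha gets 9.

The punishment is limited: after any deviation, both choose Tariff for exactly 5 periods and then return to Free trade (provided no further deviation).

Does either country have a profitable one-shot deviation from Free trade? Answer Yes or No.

No

A one-shot deviation gives 21 now, then 9 for 5 periods, then back to 20.
Gain from deviating: (21−20) today; loss: (20−9) in each of the next 5 periods.
No-deviation condition: (20−9)(β+…+β^5) ≥ 21−20, i.e. β+…+β^5 ≥ 1/11.
At β = 1/3: β+…+β^5 = 0.4979 ≥ 0.0909.
So cooperation is sustainable.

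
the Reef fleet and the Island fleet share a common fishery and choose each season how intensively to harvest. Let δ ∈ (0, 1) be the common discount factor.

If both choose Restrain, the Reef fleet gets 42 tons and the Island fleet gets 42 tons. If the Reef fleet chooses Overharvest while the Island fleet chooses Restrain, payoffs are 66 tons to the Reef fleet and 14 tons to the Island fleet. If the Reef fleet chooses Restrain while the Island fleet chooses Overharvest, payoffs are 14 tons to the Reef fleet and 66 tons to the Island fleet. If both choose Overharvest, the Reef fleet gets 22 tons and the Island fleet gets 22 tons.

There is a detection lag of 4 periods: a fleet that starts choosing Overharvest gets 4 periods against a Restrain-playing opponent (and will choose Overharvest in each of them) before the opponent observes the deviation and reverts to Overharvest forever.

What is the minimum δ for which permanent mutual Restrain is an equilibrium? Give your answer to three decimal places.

The best deviation is to choose Overharvest for all 4 undetected periods, earning 66 each, then 22 forever once detected.
Deviation value: 66(1−δ^4)/(1−δ) + 22δ^4/(1−δ); cooperation value: 42/(1−δ).
IC: 42 ≥ 66(1−δ^4) + 22δ^4 = 66 − 44δ^4.
So δ^4 ≥ 24/44 = 6/11, giving δ ≥ (6/11)^(1/4) ≈ 0.859.

0.859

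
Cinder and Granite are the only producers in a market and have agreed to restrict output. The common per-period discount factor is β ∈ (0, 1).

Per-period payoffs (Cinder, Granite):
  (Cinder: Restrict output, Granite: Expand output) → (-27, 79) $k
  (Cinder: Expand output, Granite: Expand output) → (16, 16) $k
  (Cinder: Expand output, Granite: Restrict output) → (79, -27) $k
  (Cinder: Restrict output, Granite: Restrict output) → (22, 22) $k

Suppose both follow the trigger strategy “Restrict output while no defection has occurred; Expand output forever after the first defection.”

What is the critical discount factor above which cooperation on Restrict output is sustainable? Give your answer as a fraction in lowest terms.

19/21

22/(1−β) ≥ 79 + 16β/(1−β)
22 ≥ 79 − 63β
β ≥ 57/63 = 19/21.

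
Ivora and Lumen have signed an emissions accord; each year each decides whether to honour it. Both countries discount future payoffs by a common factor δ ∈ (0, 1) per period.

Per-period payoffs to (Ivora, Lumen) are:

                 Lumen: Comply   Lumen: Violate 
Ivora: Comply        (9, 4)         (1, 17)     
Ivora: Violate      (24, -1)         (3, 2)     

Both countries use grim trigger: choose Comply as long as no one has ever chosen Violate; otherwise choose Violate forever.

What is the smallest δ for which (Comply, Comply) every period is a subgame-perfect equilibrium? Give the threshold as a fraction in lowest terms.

Ivora: cooperation gives 9 each period; deviation gives 24 once then 3 forever.
  9/(1−δ) ≥ 24 + 3δ/(1−δ) ⇒ δ ≥ 15/21 = 5/7.
Lumen: cooperation gives 4 each period; deviation gives 17 once then 2 forever.
  δ ≥ 13/15.
Both must hold, so the binding constraint is Lumen's: δ ≥ 13/15.

13/15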